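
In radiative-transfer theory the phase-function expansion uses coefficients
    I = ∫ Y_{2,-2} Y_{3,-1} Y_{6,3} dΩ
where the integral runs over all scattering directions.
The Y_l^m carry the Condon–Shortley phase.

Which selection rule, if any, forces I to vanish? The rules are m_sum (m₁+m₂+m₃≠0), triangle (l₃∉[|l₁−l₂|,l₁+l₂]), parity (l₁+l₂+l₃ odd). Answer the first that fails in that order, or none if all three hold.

azimuthal sum: -2 − 1 + 3 = 0  ✓
1 ≤ 6 ≤ 5 (triangle on l)  ✗
L = 2 + 3 + 6 = 11 (odd)

triangle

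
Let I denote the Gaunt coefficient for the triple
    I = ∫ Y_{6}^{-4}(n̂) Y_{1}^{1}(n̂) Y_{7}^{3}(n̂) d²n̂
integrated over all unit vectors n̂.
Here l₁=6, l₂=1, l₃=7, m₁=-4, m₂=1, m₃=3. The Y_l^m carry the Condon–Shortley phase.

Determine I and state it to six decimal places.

Rules hold: Σm=0, L=14 even, 5≤7≤7.
N = 13·3·15 = 585
Δ = 0!·12!·2!/15! = 1/1365
Racah Σ t=0..0: t=0:+1/518400 = 1/518400
⇒ 3j(6 1 7; 0 0 0)² = 7/195, sgn -1
Racah Σ t=0..0: t=0:+1/14515200 = 1/14515200
⇒ 3j(6 1 7; -4 1 3)² = 2/455, sgn +1
4πI² = N·(3j₀)²·(3jₘ)² = 6/65
I = -1·√(0.0923077/4π) = -0.08570655

-0.085707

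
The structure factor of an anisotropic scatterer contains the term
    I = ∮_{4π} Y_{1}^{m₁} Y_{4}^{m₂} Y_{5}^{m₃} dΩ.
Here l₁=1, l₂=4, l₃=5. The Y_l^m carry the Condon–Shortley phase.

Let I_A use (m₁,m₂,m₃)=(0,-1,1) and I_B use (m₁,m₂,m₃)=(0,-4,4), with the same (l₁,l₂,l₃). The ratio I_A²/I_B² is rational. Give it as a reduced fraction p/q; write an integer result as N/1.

8/3

l's match ⇒ only the (l;m) 3-j factors differ between A and B.
A: triangle coeff Δ(1,4,5) = 1/495; Σ_t [0,0]: t=0:+1/720 = 1/720; (3j)²=8/165 [(1 4 5; 0 -1 1)], sign=+1
B: triangle coeff Δ(1,4,5) = 1/495; Σ_t [0,0]: t=0:+1/40320 = 1/40320; (3j)²=1/55 [(1 4 5; 0 -4 4)], sign=-1
I_A²/I_B² = (8/165)/(1/55) = 8/3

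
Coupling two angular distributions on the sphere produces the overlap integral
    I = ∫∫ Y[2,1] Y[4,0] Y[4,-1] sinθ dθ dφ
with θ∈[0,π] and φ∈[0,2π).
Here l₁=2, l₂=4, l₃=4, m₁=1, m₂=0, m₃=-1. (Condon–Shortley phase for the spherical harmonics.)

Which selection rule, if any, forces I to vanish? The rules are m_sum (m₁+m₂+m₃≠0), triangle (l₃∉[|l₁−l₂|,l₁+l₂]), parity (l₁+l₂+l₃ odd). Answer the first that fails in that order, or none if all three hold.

m₁+m₂+m₃ = 1 + 0 − 1 = 0  ✓
triangle: |2−4|=2 ≤ l₃=4 ≤ 2+4=6  ✓
parity: l₁+l₂+l₃ = 10 is even  ✓

none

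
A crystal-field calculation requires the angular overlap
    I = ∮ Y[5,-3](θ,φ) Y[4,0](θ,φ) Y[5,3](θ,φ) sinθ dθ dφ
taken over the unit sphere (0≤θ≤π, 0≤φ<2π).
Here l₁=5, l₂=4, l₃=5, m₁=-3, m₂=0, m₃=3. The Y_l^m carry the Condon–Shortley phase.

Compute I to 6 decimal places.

0.130198

Checks pass: Σm=0; 14 even; l₃=5∈[1,9].
(2·5+1)(2·4+1)(2·5+1) = 1089
Δ: 4! 6! 4! / 15! → 1/3153150
sum: t=0:+1/69120 t=1:−1/1728 t=2:+1/576 t=3:−1/1728 t=4:+1/69120 = 7/11520
3j²(5 4 5; 0 0 0) = Δ·Π!·Σ² = 2/143  (sign -1)
sum: t=2:+1/11520 t=3:−1/4320 t=4:+1/27648 = -1/9216
3j²(5 4 5; -3 0 3) = Δ·Π!·Σ² = 2/143  (sign -1)
combine: 4πI² = 1089·2/143·2/143 = 36/169
take √, sign +1: I = 0.13019760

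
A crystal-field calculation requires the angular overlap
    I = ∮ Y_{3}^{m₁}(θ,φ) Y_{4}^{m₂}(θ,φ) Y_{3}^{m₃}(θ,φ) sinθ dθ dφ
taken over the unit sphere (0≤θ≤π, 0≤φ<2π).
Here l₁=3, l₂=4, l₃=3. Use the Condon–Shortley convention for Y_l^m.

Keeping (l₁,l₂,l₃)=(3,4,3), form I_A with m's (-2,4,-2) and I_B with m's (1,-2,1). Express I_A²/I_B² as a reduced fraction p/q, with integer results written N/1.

7/4

Same 3,4,3: normalisation and zero-m 3j drop out of the ratio.
A: Δ: 4! 2! 4! / 11! → 1/34650; sum: t=4:+1/576 = 1/576; 3j²(3 4 3; -2 4 -2) = Δ·Π!·Σ² = 5/99  (sign -1)
B: Δ: 4! 2! 4! / 11! → 1/34650; sum: t=0:+1/192 t=1:−1/36 t=2:+1/192 = -5/288; 3j²(3 4 3; 1 -2 1) = Δ·Π!·Σ² = 20/693  (sign -1)
I_A²/I_B² = (5/99)/(20/693) = 7/4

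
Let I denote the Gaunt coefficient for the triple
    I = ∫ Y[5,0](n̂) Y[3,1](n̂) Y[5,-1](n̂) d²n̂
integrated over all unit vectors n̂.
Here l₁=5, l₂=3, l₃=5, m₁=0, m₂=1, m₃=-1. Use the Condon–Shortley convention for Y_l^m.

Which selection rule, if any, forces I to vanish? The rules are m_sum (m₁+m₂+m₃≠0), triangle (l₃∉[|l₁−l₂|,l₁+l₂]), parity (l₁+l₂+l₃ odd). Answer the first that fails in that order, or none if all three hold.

parity

Σmᵢ = 0  ✓
l₃∈[|l₁−l₂|,l₁+l₂]=[2,8], have l₃=5  ✓
Σlᵢ = 13 ⇒ odd  ✗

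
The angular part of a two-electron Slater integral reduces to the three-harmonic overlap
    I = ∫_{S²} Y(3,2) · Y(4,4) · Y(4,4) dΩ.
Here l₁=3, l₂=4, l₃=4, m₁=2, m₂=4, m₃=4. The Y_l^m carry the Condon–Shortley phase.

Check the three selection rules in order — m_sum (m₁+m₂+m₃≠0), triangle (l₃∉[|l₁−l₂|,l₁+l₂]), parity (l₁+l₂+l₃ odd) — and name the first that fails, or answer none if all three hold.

m_sum

Σmᵢ = 10  ✗
l₃∈[|l₁−l₂|,l₁+l₂]=[1,7], have l₃=4
Σlᵢ = 11 ⇒ odd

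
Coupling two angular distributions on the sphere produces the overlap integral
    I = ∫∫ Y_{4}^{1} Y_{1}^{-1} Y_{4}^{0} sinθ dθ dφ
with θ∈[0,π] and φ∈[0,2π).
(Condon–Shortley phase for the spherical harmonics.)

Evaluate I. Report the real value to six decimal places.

l₁+l₂+l₃=9 is odd: 3j(l;000)=0 ⇒ I=0

0.000000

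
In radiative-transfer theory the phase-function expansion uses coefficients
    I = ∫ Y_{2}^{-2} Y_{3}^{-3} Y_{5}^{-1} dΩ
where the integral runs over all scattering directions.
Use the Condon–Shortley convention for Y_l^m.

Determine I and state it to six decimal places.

Σmᵢ = -6 ≠ 0, so the φ-integral vanishes; I = 0

0.000000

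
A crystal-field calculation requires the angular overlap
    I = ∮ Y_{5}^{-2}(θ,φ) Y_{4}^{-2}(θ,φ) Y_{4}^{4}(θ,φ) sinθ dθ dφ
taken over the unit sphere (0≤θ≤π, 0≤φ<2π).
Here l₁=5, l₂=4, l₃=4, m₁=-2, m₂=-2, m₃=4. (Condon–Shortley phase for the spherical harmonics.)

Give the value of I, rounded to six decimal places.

L=13 odd ⇒ parity kills the (l;000) factor ⇒ I = 0

0.000000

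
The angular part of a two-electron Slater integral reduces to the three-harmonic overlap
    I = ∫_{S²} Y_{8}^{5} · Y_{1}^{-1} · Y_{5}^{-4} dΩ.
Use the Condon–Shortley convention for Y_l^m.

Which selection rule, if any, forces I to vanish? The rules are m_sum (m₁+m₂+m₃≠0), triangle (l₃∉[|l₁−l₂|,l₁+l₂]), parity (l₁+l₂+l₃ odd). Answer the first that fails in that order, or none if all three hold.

triangle

Σmᵢ = 0  ✓
l₃∈[|l₁−l₂|,l₁+l₂]=[7,9], have l₃=5  ✗
Σlᵢ = 14 ⇒ even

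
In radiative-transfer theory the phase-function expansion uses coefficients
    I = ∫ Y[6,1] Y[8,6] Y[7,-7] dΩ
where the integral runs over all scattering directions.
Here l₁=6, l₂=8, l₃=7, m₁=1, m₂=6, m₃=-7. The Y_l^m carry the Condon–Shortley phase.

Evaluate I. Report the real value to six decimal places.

Σlᵢ=21 odd — θ-integrand is odd under cosθ→−cosθ; I=0

0.000000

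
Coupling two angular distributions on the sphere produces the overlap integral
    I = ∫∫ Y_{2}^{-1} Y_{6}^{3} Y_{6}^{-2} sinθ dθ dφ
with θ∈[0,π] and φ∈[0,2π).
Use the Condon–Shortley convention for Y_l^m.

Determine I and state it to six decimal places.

Rules hold: Σm=0, L=14 even, 4≤6≤8.
N = 5·13·13 = 845
Δ = 2!·2!·10!/15! = 1/90090
Racah Σ t=0..2: t=0:+1/69120 t=1:−1/14400 t=2:+1/69120 = -7/172800
⇒ 3j(2 6 6; 0 0 0)² = 14/715, sgn -1
Racah Σ t=1..2: t=1:−1/161280 t=2:+1/60480 = 1/96768
⇒ 3j(2 6 6; -1 3 -2)² = 15/1001, sgn +1
4πI² = N·(3j₀)²·(3jₘ)² = 30/121
I = -1·√(0.247934/4π) = -0.14046335

-0.140463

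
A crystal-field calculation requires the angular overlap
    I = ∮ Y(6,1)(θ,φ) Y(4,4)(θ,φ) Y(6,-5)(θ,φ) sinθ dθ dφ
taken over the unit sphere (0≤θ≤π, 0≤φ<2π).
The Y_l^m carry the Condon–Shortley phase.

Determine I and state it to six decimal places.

-0.102536

m-sum 0 ✓  L=16 even ✓  2≤6≤10 ✓
Π(2lᵢ+1) = 13×9×13 = 1521
triangle coeff Δ(6,4,6) = 1/15315300
Σ_t [0,4]: t=0:+1/829440 t=1:−1/25920 t=2:+1/9216 t=3:−1/25920 t=4:+1/829440 = 7/207360
(3j)²=28/2431 [(6 4 6; 0 0 0)], sign=+1
Σ_t [4,4]: t=4:+1/2903040 = 1/2903040
(3j)²=5/663 [(6 4 6; 1 4 -5)], sign=-1
⇒ 4πI² = 420/3179
I = (-1)√(420/3179/(4π)) = -0.10253555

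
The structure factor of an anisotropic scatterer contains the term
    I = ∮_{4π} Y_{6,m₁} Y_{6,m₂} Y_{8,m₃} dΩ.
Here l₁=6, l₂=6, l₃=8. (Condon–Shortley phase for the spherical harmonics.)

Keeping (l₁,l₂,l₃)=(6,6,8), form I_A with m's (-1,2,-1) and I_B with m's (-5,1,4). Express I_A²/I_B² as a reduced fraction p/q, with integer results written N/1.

1215/847

l's match ⇒ only the (l;m) 3-j factors differ between A and B.
A: triangle coeff Δ(6,6,8) = 1/1309458150; Σ_t [0,4]: t=0:+1/4877107200 t=1:−1/43545600 t=2:+1/4147200 t=3:−1/2488320 t=4:+1/9953280 = -1/12042240; (3j)²=3645/646646 [(6 6 8; -1 2 -1)], sign=+1
B: triangle coeff Δ(6,6,8) = 1/1309458150; Σ_t [3,4]: t=3:−1/139345920 t=4:+1/87091200 = 1/232243200; (3j)²=33/8398 [(6 6 8; -5 1 4)], sign=+1
I_A²/I_B² = (3645/646646)/(33/8398) = 1215/847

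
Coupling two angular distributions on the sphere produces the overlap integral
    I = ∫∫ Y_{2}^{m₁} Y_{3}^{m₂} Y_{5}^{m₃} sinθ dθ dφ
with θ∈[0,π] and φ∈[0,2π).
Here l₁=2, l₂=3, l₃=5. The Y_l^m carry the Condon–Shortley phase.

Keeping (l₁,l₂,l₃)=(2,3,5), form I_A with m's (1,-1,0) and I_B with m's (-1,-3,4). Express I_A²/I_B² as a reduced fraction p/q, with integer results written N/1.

25/42

Same 2,3,5: normalisation and zero-m 3j drop out of the ratio.
A: Δ: 0! 4! 6! / 11! → 1/2310; sum: t=0:+1/288 = 1/288; 3j²(2 3 5; 1 -1 0) = Δ·Π!·Σ² = 5/231  (sign -1)
B: Δ: 0! 4! 6! / 11! → 1/2310; sum: t=0:+1/4320 = 1/4320; 3j²(2 3 5; -1 -3 4) = Δ·Π!·Σ² = 2/55  (sign -1)
I_A²/I_B² = (5/231)/(2/55) = 25/42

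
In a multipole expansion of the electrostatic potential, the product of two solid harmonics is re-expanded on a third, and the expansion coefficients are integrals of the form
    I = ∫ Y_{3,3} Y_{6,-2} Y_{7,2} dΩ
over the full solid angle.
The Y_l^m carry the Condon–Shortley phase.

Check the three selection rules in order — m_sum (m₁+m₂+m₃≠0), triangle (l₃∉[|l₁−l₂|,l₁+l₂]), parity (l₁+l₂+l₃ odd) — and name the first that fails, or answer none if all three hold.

m_sum

azimuthal sum: 3 − 2 + 2 = 3  ✗
3 ≤ 7 ≤ 9 (triangle on l)
L = 3 + 6 + 7 = 16 (even)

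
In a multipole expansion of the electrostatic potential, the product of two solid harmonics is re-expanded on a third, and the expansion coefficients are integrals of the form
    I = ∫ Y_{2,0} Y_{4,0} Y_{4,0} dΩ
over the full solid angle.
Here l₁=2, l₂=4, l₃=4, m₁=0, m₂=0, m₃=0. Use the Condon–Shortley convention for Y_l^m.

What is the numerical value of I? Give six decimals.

Rules hold: Σm=0, L=10 even, 2≤4≤6.
N = 5·9·9 = 405
Δ = 2!·2!·6!/11! = 1/13860
Racah Σ t=0..2: t=0:+1/192 t=1:−1/36 t=2:+1/192 = -5/288
⇒ 3j(2 4 4; 0 0 0)² = 20/693, sgn -1
(m-triple is (0,0,0) — same symbol as above.)
4πI² = N·(3j₀)²·(3jₘ)² = 2000/5929
I = +1·√(0.337325/4π) = 0.16383977

0.163840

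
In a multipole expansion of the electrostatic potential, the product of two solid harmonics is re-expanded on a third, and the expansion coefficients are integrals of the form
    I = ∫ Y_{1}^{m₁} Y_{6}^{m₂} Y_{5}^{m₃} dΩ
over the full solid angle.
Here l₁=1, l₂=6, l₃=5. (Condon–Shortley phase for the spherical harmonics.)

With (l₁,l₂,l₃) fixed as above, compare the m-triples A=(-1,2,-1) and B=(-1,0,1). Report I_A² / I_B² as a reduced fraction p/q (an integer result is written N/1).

Same 1,6,5: normalisation and zero-m 3j drop out of the ratio.
A: Δ: 2! 0! 10! / 13! → 1/858; sum: t=2:+1/34560 = 1/34560; 3j²(1 6 5; -1 2 -1) = Δ·Π!·Σ² = 14/429  (sign +1)
B: Δ: 2! 0! 10! / 13! → 1/858; sum: t=2:+1/34560 = 1/34560; 3j²(1 6 5; -1 0 1) = Δ·Π!·Σ² = 5/286  (sign +1)
I_A²/I_B² = (14/429)/(5/286) = 28/15

28/15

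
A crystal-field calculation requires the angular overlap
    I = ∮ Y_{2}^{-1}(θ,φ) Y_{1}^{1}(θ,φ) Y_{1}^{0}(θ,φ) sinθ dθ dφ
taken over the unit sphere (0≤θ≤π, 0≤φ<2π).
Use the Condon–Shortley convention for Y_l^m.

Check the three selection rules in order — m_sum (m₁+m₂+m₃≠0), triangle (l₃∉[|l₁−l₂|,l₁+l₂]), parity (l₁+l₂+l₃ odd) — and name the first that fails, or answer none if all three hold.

none

Σmᵢ = 0  ✓
l₃∈[|l₁−l₂|,l₁+l₂]=[1,3], have l₃=1  ✓
Σlᵢ = 4 ⇒ even  ✓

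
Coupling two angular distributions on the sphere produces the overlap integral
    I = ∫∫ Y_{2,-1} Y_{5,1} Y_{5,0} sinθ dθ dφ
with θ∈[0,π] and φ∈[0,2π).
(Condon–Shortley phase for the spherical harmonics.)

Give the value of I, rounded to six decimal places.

-0.036166

m-sum 0 ✓  L=12 even ✓  3≤5≤7 ✓
Π(2lᵢ+1) = 5×11×11 = 605
triangle coeff Δ(2,5,5) = 1/38610
Σ_t [0,2]: t=0:+1/2880 t=1:−1/576 t=2:+1/2880 = -1/960
(3j)²=10/429 [(2 5 5; 0 0 0)], sign=+1
Σ_t [1,2]: t=1:−1/1440 t=2:+1/1152 = 1/5760
(3j)²=1/858 [(2 5 5; -1 1 0)], sign=-1
⇒ 4πI² = 25/1521
I = (-1)√(25/1521/(4π)) = -0.03616600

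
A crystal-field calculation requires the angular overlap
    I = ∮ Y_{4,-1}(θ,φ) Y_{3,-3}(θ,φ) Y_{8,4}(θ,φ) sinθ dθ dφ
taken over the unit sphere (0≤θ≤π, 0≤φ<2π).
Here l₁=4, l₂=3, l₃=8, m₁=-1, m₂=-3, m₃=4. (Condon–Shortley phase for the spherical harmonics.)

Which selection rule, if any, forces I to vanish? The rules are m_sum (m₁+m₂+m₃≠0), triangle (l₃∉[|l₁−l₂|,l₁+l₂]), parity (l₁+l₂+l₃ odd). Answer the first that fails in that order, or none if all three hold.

triangle

Σmᵢ = 0  ✓
l₃∈[|l₁−l₂|,l₁+l₂]=[1,7], have l₃=8  ✗
Σlᵢ = 15 ⇒ odd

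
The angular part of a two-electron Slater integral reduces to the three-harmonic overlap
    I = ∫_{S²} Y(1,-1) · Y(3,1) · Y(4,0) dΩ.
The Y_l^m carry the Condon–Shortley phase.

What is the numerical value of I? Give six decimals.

0.150786

Checks pass: Σm=0; 8 even; l₃=4∈[2,4].
(2·1+1)(2·3+1)(2·4+1) = 189
Δ: 0! 2! 6! / 9! → 1/252
sum: t=0:+1/36 = 1/36
3j²(1 3 4; 0 0 0) = Δ·Π!·Σ² = 4/63  (sign +1)
sum: t=0:+1/96 = 1/96
3j²(1 3 4; -1 1 0) = Δ·Π!·Σ² = 1/42  (sign +1)
combine: 4πI² = 189·4/63·1/42 = 2/7
take √, sign +1: I = 0.15078601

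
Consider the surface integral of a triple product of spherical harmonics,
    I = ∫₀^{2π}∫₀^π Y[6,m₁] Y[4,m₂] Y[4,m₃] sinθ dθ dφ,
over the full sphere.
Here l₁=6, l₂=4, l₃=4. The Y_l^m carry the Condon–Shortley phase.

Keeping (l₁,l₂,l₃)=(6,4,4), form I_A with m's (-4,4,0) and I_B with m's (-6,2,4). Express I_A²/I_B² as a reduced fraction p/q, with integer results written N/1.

15/11

Same 6,4,4: normalisation and zero-m 3j drop out of the ratio.
A: Δ: 6! 6! 2! / 15! → 1/1261260; sum: t=6:+1/69120 = 1/69120; 3j²(6 4 4; -4 4 0) = Δ·Π!·Σ² = 4/143  (sign +1)
B: Δ: 6! 6! 2! / 15! → 1/1261260; sum: t=6:+1/1036800 = 1/1036800; 3j²(6 4 4; -6 2 4) = Δ·Π!·Σ² = 4/195  (sign +1)
I_A²/I_B² = (4/143)/(4/195) = 15/11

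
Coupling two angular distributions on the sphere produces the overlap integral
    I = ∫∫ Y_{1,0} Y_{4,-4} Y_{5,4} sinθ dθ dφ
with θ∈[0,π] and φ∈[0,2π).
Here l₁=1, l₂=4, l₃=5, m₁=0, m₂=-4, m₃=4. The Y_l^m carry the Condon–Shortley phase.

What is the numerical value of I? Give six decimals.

Rules hold: Σm=0, L=10 even, 3≤5≤5.
N = 3·9·11 = 297
Δ = 0!·2!·8!/11! = 1/495
Racah Σ t=0..0: t=0:+1/576 = 1/576
⇒ 3j(1 4 5; 0 0 0)² = 5/99, sgn -1
Racah Σ t=0..0: t=0:+1/40320 = 1/40320
⇒ 3j(1 4 5; 0 -4 4)² = 1/55, sgn -1
4πI² = N·(3j₀)²·(3jₘ)² = 3/11
I = +1·√(0.272727/4π) = 0.14731920

0.147319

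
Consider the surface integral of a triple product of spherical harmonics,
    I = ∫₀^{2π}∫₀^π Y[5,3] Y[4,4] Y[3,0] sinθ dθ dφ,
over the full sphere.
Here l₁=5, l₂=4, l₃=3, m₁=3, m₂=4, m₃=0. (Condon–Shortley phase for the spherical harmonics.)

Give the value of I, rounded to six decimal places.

3 + 4 + 0 = 7 ≠ 0: azimuthal integral kills it; I = 0

0.000000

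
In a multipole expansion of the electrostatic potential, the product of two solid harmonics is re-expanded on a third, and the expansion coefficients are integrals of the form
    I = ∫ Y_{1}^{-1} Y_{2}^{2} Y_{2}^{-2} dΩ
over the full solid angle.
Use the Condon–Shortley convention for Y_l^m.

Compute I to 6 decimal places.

Σmᵢ = -1 ≠ 0, so the φ-integral vanishes; I = 0

0.000000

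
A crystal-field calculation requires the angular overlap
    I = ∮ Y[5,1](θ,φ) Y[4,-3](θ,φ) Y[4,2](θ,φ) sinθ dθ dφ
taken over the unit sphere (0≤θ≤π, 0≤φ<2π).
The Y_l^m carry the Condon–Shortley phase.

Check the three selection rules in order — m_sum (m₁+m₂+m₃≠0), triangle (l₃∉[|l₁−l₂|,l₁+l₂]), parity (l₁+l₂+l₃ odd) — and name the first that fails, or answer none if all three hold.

azimuthal sum: 1 − 3 + 2 = 0  ✓
1 ≤ 4 ≤ 9 (triangle on l)  ✓
L = 5 + 4 + 4 = 13 (odd)  ✗

parity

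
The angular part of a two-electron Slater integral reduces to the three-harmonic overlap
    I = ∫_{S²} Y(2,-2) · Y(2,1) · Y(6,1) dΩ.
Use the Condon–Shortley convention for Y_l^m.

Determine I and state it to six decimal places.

|2−2|≤6≤2+2 violated ⇒ I = 0

0.000000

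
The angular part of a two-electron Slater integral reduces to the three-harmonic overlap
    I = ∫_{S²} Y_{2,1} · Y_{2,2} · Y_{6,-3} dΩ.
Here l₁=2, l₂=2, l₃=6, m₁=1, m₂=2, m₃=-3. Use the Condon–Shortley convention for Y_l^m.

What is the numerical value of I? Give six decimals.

|2−2|≤6≤2+2 violated ⇒ I = 0

0.000000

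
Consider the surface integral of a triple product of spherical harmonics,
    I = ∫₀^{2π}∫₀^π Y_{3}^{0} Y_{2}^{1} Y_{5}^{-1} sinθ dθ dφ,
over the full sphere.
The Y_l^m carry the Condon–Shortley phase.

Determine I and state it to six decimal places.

-0.214318

Rules hold: Σm=0, L=10 even, 1≤5≤5.
N = 7·5·11 = 385
Δ = 0!·6!·4!/11! = 1/2310
Racah Σ t=0..0: t=0:+1/144 = 1/144
⇒ 3j(3 2 5; 0 0 0)² = 10/231, sgn -1
Racah Σ t=0..0: t=0:+1/216 = 1/216
⇒ 3j(3 2 5; 0 1 -1)² = 8/231, sgn +1
4πI² = N·(3j₀)²·(3jₘ)² = 400/693
I = -1·√(0.577201/4π) = -0.21431790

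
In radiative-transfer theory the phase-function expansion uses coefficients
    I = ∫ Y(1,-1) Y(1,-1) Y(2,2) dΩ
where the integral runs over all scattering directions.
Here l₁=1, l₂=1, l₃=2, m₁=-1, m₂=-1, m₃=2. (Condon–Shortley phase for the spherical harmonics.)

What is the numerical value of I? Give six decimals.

Rules hold: Σm=0, L=4 even, 0≤2≤2.
N = 3·3·5 = 45
Δ = 0!·2!·2!/5! = 1/30
Racah Σ t=0..0: t=0:+1/1 = 1/1
⇒ 3j(1 1 2; 0 0 0)² = 2/15, sgn +1
Racah Σ t=0..0: t=0:+1/4 = 1/4
⇒ 3j(1 1 2; -1 -1 2)² = 1/5, sgn +1
4πI² = N·(3j₀)²·(3jₘ)² = 6/5
I = +1·√(1.2/4π) = 0.30901936

0.309019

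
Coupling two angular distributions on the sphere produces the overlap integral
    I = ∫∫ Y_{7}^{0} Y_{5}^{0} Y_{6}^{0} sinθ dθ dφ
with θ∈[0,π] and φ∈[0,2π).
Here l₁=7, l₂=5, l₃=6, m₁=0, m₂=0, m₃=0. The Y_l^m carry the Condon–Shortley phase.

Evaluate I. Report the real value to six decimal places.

0.118801

Rules hold: Σm=0, L=18 even, 2≤6≤12.
N = 15·11·13 = 2145
Δ = 6!·8!·4!/19! = 1/174594420
Racah Σ t=1..5: t=1:−1/4147200 t=2:+1/207360 t=3:−1/82944 t=4:+1/207360 t=5:−1/4147200 = -1/345600
⇒ 3j(7 5 6; 0 0 0)² = 420/46189, sgn -1
(m-triple is (0,0,0) — same symbol as above.)
4πI² = N·(3j₀)²·(3jₘ)² = 2646000/14919047
I = +1·√(0.177357/4π) = 0.11880082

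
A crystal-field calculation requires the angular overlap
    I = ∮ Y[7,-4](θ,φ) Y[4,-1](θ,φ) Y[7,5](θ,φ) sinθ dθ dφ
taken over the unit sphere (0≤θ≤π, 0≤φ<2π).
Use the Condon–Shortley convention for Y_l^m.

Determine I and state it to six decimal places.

m-sum 0 ✓  L=18 even ✓  3≤7≤11 ✓
Π(2lᵢ+1) = 15×9×15 = 2025
triangle coeff Δ(7,4,7) = 1/58198140
Σ_t [0,4]: t=0:+1/17418240 t=1:−1/622080 t=2:+1/230400 t=3:−1/622080 t=4:+1/17418240 = 1/806400
(3j)²=2268/230945 [(7 4 7; 0 0 0)], sign=-1
Σ_t [1,3]: t=1:−1/87091200 t=2:+1/8709120 t=3:−1/11612160 = 1/58060800
(3j)²=99/117572 [(7 4 7; -4 -1 5)], sign=+1
⇒ 4πI² = 295245/17631601
I = (-1)√(295245/17631601/(4π)) = -0.03650400

-0.036504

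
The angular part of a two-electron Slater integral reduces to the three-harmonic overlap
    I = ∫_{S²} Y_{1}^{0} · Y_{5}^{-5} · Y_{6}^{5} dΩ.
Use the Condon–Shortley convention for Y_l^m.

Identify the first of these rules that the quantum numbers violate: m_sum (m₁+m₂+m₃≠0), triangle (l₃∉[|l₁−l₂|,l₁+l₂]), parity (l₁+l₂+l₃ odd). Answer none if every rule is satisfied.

azimuthal sum: 0 − 5 + 5 = 0  ✓
4 ≤ 6 ≤ 6 (triangle on l)  ✓
L = 1 + 5 + 6 = 12 (even)  ✓

none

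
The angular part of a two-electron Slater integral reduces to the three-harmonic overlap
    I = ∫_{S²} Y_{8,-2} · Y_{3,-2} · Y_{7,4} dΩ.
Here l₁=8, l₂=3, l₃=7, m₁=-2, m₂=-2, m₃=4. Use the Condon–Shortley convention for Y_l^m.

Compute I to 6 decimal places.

Rules hold: Σm=0, L=18 even, 5≤7≤11.
N = 17·7·15 = 1785
Δ = 4!·12!·2!/19! = 1/5290740
Racah Σ t=1..3: t=1:−1/7257600 t=2:+1/2073600 t=3:−1/7257600 = 1/4838400
⇒ 3j(8 3 7; 0 0 0)² = 252/20995, sgn -1
Racah Σ t=0..1: t=0:+1/174182400 t=1:−1/26127360 = -17/522547200
⇒ 3j(8 3 7; -2 -2 4)² = 935/62244, sgn +1
4πI² = N·(3j₀)²·(3jₘ)² = 19635/61009
I = -1·√(0.321838/4π) = -0.16003448

-0.160034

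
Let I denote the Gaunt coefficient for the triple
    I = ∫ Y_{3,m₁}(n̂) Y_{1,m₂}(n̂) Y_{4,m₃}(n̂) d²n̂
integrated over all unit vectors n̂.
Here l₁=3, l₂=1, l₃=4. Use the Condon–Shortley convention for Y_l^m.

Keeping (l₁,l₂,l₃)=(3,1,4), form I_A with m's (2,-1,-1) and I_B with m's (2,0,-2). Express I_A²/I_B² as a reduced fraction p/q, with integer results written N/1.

1/4

Shared (l₁,l₂,l₃)=(3,1,4): N and (l;000)² cancel in I_A²/I_B².
A: Δ = 0!·6!·2!/9! = 1/252; Racah Σ t=0..0: t=0:+1/240 = 1/240; ⇒ 3j(3 1 4; 2 -1 -1)² = 1/84, sgn -1
B: Δ = 0!·6!·2!/9! = 1/252; Racah Σ t=0..0: t=0:+1/120 = 1/120; ⇒ 3j(3 1 4; 2 0 -2)² = 1/21, sgn +1
I_A²/I_B² = (1/84)/(1/21) = 1/4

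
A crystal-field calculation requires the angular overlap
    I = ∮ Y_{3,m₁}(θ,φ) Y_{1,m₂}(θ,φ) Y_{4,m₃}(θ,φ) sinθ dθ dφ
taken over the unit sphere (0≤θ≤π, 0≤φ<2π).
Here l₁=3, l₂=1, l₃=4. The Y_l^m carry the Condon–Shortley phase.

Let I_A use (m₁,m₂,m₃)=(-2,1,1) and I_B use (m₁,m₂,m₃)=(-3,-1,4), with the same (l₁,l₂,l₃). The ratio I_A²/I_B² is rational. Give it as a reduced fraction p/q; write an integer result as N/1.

3/28

l's match ⇒ only the (l;m) 3-j factors differ between A and B.
A: triangle coeff Δ(3,1,4) = 1/252; Σ_t [0,0]: t=0:+1/240 = 1/240; (3j)²=1/84 [(3 1 4; -2 1 1)], sign=-1
B: triangle coeff Δ(3,1,4) = 1/252; Σ_t [0,0]: t=0:+1/1440 = 1/1440; (3j)²=1/9 [(3 1 4; -3 -1 4)], sign=+1
I_A²/I_B² = (1/84)/(1/9) = 3/28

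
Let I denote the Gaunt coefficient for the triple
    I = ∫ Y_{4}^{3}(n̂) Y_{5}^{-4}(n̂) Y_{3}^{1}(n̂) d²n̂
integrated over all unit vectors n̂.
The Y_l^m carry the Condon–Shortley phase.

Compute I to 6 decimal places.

0.042401

m-sum 0 ✓  L=12 even ✓  1≤3≤9 ✓
Π(2lᵢ+1) = 9×11×7 = 693
triangle coeff Δ(4,5,3) = 1/180180
Σ_t [2,4]: t=2:+1/576 t=3:−1/144 t=4:+1/576 = -1/288
(3j)²=20/1001 [(4 5 3; 0 0 0)], sign=+1
Σ_t [0,1]: t=0:+1/4320 t=1:−1/5760 = 1/17280
(3j)²=7/4290 [(4 5 3; 3 -4 1)], sign=+1
⇒ 4πI² = 42/1859
I = (+1)√(42/1859/(4π)) = 0.04240138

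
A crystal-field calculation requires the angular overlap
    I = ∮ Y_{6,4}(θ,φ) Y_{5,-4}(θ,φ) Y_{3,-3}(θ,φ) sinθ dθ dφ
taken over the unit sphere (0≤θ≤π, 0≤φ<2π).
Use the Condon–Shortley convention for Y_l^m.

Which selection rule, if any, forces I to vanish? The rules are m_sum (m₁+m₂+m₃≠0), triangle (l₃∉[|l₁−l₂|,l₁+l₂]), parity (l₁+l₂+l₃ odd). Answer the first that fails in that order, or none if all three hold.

m_sum

m₁+m₂+m₃ = 4 − 4 − 3 = -3  ✗
triangle: |6−5|=1 ≤ l₃=3 ≤ 6+5=11
parity: l₁+l₂+l₃ = 14 is even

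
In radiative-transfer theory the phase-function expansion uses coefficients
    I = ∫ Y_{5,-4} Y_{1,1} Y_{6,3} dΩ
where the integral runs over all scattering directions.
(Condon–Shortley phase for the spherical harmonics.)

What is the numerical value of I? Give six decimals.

-0.070770

m-sum 0 ✓  L=12 even ✓  4≤6≤6 ✓
Π(2lᵢ+1) = 11×3×13 = 429
triangle coeff Δ(5,1,6) = 1/858
Σ_t [0,0]: t=0:+1/14400 = 1/14400
(3j)²=6/143 [(5 1 6; 0 0 0)], sign=+1
Σ_t [0,0]: t=0:+1/725760 = 1/725760
(3j)²=1/286 [(5 1 6; -4 1 3)], sign=-1
⇒ 4πI² = 9/143
I = (-1)√(9/143/(4π)) = -0.07076985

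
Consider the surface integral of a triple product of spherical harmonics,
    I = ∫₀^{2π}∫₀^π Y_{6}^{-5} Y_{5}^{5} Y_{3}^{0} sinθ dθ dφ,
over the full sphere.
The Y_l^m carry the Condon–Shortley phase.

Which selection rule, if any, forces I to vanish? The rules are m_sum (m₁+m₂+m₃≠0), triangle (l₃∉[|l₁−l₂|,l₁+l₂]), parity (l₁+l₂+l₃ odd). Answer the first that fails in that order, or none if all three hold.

Σmᵢ = 0  ✓
l₃∈[|l₁−l₂|,l₁+l₂]=[1,11], have l₃=3  ✓
Σlᵢ = 14 ⇒ even  ✓

none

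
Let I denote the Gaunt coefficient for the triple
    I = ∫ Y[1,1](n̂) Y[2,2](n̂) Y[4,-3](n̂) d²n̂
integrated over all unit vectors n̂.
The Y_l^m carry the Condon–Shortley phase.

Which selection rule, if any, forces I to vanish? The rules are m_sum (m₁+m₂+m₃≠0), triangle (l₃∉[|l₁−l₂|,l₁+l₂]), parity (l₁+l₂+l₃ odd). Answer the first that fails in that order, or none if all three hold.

triangle

azimuthal sum: 1 + 2 − 3 = 0  ✓
1 ≤ 4 ≤ 3 (triangle on l)  ✗
L = 1 + 2 + 4 = 7 (odd)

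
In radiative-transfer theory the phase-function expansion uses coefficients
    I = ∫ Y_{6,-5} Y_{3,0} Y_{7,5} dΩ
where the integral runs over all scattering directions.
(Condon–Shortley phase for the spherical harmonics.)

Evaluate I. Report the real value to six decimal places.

0.161723

Checks pass: Σm=0; 16 even; l₃=7∈[3,9].
(2·6+1)(2·3+1)(2·7+1) = 1365
Δ: 2! 10! 4! / 17! → 1/2042040
sum: t=0:+1/207360 t=1:−1/57600 t=2:+1/207360 = -1/129600
3j²(6 3 7; 0 0 0) = Δ·Π!·Σ² = 168/12155  (sign +1)
sum: t=1:−1/14515200 t=2:+1/4354560 = 1/6220800
3j²(6 3 7; -5 0 5) = Δ·Π!·Σ² = 77/4420  (sign +1)
combine: 4πI² = 1365·168/12155·77/4420 = 6174/18785
take √, sign +1: I = 0.16172337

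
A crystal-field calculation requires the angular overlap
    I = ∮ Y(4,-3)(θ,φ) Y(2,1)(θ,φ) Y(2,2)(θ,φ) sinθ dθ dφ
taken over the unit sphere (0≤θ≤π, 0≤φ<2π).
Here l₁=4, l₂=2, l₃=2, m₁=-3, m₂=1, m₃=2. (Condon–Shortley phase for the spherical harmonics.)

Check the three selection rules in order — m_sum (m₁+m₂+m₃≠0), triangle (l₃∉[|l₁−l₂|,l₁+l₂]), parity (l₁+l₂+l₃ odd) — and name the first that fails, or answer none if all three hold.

Σmᵢ = 0  ✓
l₃∈[|l₁−l₂|,l₁+l₂]=[2,6], have l₃=2  ✓
Σlᵢ = 8 ⇒ even  ✓

none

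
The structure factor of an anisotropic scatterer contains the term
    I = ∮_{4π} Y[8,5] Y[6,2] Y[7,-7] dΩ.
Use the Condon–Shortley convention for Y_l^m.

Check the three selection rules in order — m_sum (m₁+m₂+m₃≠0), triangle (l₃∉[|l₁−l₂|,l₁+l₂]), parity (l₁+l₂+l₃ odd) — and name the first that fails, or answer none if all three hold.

Σmᵢ = 0  ✓
l₃∈[|l₁−l₂|,l₁+l₂]=[2,14], have l₃=7  ✓
Σlᵢ = 21 ⇒ odd  ✗

parity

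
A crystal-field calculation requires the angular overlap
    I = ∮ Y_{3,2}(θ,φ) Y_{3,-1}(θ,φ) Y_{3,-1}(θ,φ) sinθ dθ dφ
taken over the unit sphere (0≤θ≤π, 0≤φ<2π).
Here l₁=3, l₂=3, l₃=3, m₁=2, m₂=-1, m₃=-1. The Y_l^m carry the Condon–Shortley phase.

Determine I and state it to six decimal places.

0.000000

Σlᵢ=9 odd — θ-integrand is odd under cosθ→−cosθ; I=0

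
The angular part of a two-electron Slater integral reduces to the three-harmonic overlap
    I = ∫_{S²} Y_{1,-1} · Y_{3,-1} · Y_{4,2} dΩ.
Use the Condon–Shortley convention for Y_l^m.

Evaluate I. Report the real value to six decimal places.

Checks pass: Σm=0; 8 even; l₃=4∈[2,4].
(2·1+1)(2·3+1)(2·4+1) = 189
Δ: 0! 2! 6! / 9! → 1/252
sum: t=0:+1/36 = 1/36
3j²(1 3 4; 0 0 0) = Δ·Π!·Σ² = 4/63  (sign +1)
sum: t=0:+1/96 = 1/96
3j²(1 3 4; -1 -1 2) = Δ·Π!·Σ² = 5/84  (sign +1)
combine: 4πI² = 189·4/63·5/84 = 5/7
take √, sign +1: I = 0.23841361

0.238414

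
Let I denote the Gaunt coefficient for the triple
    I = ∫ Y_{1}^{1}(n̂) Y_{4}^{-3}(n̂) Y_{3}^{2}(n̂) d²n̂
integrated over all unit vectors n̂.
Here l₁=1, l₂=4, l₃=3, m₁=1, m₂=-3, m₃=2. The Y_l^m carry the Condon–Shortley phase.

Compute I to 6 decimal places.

-0.282095

Rules hold: Σm=0, L=8 even, 3≤3≤5.
N = 3·9·7 = 189
Δ = 2!·0!·6!/9! = 1/252
Racah Σ t=1..1: t=1:−1/36 = -1/36
⇒ 3j(1 4 3; 0 0 0)² = 4/63, sgn +1
Racah Σ t=0..0: t=0:+1/240 = 1/240
⇒ 3j(1 4 3; 1 -3 2)² = 1/12, sgn -1
4πI² = N·(3j₀)²·(3jₘ)² = 1/1
I = -1·√(1/4π) = -0.28209479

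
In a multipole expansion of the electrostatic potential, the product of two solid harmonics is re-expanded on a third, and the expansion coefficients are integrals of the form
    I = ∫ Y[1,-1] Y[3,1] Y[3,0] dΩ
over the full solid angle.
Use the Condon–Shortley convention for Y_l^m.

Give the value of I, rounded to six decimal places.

Σlᵢ=7 odd — θ-integrand is odd under cosθ→−cosθ; I=0

0.000000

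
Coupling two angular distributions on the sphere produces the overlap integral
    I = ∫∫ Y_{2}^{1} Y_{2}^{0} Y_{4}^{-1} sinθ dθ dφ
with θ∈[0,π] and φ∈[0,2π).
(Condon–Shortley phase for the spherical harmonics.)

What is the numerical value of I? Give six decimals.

Rules hold: Σm=0, L=8 even, 0≤4≤4.
N = 5·5·9 = 225
Δ = 0!·4!·4!/9! = 1/630
Racah Σ t=0..0: t=0:+1/16 = 1/16
⇒ 3j(2 2 4; 0 0 0)² = 2/35, sgn +1
Racah Σ t=0..0: t=0:+1/24 = 1/24
⇒ 3j(2 2 4; 1 0 -1)² = 1/21, sgn -1
4πI² = N·(3j₀)²·(3jₘ)² = 30/49
I = -1·√(0.612245/4π) = -0.22072812

-0.220728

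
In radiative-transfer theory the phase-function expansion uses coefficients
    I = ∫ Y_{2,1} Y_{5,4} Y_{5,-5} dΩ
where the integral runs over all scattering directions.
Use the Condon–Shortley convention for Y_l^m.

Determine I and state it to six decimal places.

Rules hold: Σm=0, L=12 even, 3≤5≤7.
N = 5·11·11 = 605
Δ = 2!·2!·8!/13! = 1/38610
Racah Σ t=0..2: t=0:+1/2880 t=1:−1/576 t=2:+1/2880 = -1/960
⇒ 3j(2 5 5; 0 0 0)² = 10/429, sgn +1
Racah Σ t=1..1: t=1:−1/80640 = -1/80640
⇒ 3j(2 5 5; 1 4 -5)² = 9/286, sgn -1
4πI² = N·(3j₀)²·(3jₘ)² = 75/169
I = -1·√(0.443787/4π) = -0.18792404

-0.187924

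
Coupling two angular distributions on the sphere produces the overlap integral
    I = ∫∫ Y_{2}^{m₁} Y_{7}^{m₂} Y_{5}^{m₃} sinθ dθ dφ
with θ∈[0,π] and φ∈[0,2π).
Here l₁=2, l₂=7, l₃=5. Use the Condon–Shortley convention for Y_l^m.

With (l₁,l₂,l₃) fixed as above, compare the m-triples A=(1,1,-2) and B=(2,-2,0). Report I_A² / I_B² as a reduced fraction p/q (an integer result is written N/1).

80/63

Same 2,7,5: normalisation and zero-m 3j drop out of the ratio.
A: Δ: 4! 0! 10! / 15! → 1/15015; sum: t=1:−1/181440 = -1/181440; 3j²(2 7 5; 1 1 -2) = Δ·Π!·Σ² = 32/3003  (sign +1)
B: Δ: 4! 0! 10! / 15! → 1/15015; sum: t=0:+1/345600 = 1/345600; 3j²(2 7 5; 2 -2 0) = Δ·Π!·Σ² = 6/715  (sign -1)
I_A²/I_B² = (32/3003)/(6/715) = 80/63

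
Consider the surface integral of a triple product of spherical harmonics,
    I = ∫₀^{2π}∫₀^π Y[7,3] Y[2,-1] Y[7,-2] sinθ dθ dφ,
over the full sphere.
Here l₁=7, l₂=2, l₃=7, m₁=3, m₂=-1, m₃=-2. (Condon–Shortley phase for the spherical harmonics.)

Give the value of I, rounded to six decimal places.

m-sum 0 ✓  L=16 even ✓  5≤7≤9 ✓
Π(2lᵢ+1) = 15×5×15 = 1125
triangle coeff Δ(7,2,7) = 1/185640
Σ_t [0,2]: t=0:+1/2419200 t=1:−1/518400 t=2:+1/2419200 = -1/907200
(3j)²=56/3315 [(7 2 7; 0 0 0)], sign=+1
Σ_t [0,1]: t=0:+1/1935360 t=1:−1/4354560 = 1/3483648
(3j)²=125/12376 [(7 2 7; 3 -1 -2)], sign=-1
⇒ 4πI² = 9375/48841
I = (-1)√(9375/48841/(4π)) = -0.12359145

-0.123591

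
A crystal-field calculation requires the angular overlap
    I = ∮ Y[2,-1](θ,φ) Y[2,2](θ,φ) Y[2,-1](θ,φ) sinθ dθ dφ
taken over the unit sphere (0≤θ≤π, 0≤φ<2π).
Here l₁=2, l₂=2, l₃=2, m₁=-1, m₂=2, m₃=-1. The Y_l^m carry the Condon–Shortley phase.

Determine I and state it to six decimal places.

0.220728

Rules hold: Σm=0, L=6 even, 0≤2≤4.
N = 5·5·5 = 125
Δ = 2!·2!·2!/7! = 1/630
Racah Σ t=0..2: t=0:+1/8 t=1:−1/1 t=2:+1/8 = -3/4
⇒ 3j(2 2 2; 0 0 0)² = 2/35, sgn -1
Racah Σ t=2..2: t=2:+1/4 = 1/4
⇒ 3j(2 2 2; -1 2 -1)² = 3/35, sgn -1
4πI² = N·(3j₀)²·(3jₘ)² = 30/49
I = +1·√(0.612245/4π) = 0.22072812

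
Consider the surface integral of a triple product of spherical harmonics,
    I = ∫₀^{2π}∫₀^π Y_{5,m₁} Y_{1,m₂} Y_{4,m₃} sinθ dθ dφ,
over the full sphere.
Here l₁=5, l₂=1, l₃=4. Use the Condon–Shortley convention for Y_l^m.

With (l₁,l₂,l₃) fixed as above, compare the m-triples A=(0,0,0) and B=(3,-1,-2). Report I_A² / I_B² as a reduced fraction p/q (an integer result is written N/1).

Shared (l₁,l₂,l₃)=(5,1,4): N and (l;000)² cancel in I_A²/I_B².
A: Δ = 2!·8!·0!/11! = 1/495; Racah Σ t=1..1: t=1:−1/576 = -1/576; ⇒ 3j(5 1 4; 0 0 0)² = 5/99, sgn -1
B: Δ = 2!·8!·0!/11! = 1/495; Racah Σ t=0..0: t=0:+1/2880 = 1/2880; ⇒ 3j(5 1 4; 3 -1 -2)² = 28/495, sgn +1
I_A²/I_B² = (5/99)/(28/495) = 25/28

25/28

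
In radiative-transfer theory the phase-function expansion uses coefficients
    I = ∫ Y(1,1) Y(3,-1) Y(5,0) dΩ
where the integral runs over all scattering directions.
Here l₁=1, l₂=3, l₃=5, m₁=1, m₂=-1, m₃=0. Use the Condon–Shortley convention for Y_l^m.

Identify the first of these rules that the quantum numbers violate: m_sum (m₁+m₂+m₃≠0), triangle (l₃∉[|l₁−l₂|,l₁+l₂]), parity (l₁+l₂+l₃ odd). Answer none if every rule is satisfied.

m₁+m₂+m₃ = 1 − 1 + 0 = 0  ✓
triangle: |1−3|=2 ≤ l₃=5 ≤ 1+3=4  ✗
parity: l₁+l₂+l₃ = 9 is odd

triangle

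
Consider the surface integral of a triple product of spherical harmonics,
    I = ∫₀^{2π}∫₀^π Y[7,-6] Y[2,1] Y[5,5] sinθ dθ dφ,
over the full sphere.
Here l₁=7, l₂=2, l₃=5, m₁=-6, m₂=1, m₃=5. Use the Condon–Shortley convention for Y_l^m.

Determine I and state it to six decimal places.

m-sum 0 ✓  L=14 even ✓  5≤5≤9 ✓
Π(2lᵢ+1) = 15×5×11 = 825
triangle coeff Δ(7,2,5) = 1/15015
Σ_t [2,2]: t=2:+1/57600 = 1/57600
(3j)²=21/715 [(7 2 5; 0 0 0)], sign=-1
Σ_t [3,3]: t=3:−1/21772800 = -1/21772800
(3j)²=2/105 [(7 2 5; -6 1 5)], sign=-1
⇒ 4πI² = 6/13
I = (+1)√(6/13/(4π)) = 0.19164567

0.191646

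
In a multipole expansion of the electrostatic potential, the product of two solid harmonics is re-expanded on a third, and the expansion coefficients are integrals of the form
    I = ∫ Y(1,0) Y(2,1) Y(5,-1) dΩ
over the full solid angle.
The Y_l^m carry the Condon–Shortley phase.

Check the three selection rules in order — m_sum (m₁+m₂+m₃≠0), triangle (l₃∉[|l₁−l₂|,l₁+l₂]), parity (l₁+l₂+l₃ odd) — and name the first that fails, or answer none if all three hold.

azimuthal sum: 0 + 1 − 1 = 0  ✓
1 ≤ 5 ≤ 3 (triangle on l)  ✗
L = 1 + 2 + 5 = 8 (even)

triangle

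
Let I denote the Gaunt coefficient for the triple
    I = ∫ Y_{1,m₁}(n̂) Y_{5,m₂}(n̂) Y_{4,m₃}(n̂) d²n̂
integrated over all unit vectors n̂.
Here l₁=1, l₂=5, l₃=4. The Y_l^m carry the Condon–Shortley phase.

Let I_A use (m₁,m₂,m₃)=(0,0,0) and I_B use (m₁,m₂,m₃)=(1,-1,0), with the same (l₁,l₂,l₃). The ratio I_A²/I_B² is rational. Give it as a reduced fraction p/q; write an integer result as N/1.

5/3

Shared (l₁,l₂,l₃)=(1,5,4): N and (l;000)² cancel in I_A²/I_B².
A: Δ = 2!·0!·8!/11! = 1/495; Racah Σ t=1..1: t=1:−1/576 = -1/576; ⇒ 3j(1 5 4; 0 0 0)² = 5/99, sgn -1
B: Δ = 2!·0!·8!/11! = 1/495; Racah Σ t=0..0: t=0:+1/1152 = 1/1152; ⇒ 3j(1 5 4; 1 -1 0)² = 1/33, sgn +1
I_A²/I_B² = (5/99)/(1/33) = 5/3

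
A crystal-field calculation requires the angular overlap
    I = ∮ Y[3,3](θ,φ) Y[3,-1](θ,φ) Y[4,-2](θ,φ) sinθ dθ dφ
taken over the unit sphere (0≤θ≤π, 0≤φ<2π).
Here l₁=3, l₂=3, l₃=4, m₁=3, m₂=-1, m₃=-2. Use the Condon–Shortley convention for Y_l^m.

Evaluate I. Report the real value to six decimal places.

-0.188451

Checks pass: Σm=0; 10 even; l₃=4∈[0,6].
(2·3+1)(2·3+1)(2·4+1) = 441
Δ: 2! 4! 4! / 11! → 1/34650
sum: t=0:+1/72 t=1:−1/16 t=2:+1/72 = -5/144
3j²(3 3 4; 0 0 0) = Δ·Π!·Σ² = 2/77  (sign -1)
sum: t=0:+1/192 = 1/192
3j²(3 3 4; 3 -1 -2) = Δ·Π!·Σ² = 3/77  (sign +1)
combine: 4πI² = 441·2/77·3/77 = 54/121
take √, sign -1: I = -0.18845135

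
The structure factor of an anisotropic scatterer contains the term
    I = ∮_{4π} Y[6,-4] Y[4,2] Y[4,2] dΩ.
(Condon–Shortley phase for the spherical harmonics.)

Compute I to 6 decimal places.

0.159678

Checks pass: Σm=0; 14 even; l₃=4∈[2,10].
(2·6+1)(2·4+1)(2·4+1) = 1053
Δ: 6! 6! 2! / 15! → 1/1261260
sum: t=2:+1/4608 t=3:−1/1296 t=4:+1/4608 = -7/20736
3j²(6 4 4; 0 0 0) = Δ·Π!·Σ² = 20/1287  (sign -1)
sum: t=4:+1/69120 t=5:−1/14400 t=6:+1/69120 = -7/172800
3j²(6 4 4; -4 2 2) = Δ·Π!·Σ² = 14/715  (sign -1)
combine: 4πI² = 1053·20/1287·14/715 = 504/1573
take √, sign +1: I = 0.15967833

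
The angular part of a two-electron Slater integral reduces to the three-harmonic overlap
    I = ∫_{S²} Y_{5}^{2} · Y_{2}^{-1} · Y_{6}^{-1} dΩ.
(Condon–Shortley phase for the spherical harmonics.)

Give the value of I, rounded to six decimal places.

l₁+l₂+l₃=13 is odd: 3j(l;000)=0 ⇒ I=0

0.000000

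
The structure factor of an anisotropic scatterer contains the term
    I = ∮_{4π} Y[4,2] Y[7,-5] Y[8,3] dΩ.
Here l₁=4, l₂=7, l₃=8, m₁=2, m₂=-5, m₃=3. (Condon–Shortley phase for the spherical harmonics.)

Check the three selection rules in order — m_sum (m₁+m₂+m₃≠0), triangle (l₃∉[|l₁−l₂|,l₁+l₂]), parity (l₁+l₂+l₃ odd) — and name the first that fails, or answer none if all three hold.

Σmᵢ = 0  ✓
l₃∈[|l₁−l₂|,l₁+l₂]=[3,11], have l₃=8  ✓
Σlᵢ = 19 ⇒ odd  ✗

parity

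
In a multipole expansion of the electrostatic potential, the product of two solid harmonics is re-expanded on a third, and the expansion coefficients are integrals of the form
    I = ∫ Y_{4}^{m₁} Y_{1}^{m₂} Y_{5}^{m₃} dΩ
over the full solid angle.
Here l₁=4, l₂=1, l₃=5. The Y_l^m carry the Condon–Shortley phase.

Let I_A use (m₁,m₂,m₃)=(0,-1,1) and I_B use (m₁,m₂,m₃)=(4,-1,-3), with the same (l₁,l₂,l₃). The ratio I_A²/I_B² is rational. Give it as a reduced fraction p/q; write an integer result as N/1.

15/1

l's match ⇒ only the (l;m) 3-j factors differ between A and B.
A: triangle coeff Δ(4,1,5) = 1/495; Σ_t [0,0]: t=0:+1/1152 = 1/1152; (3j)²=1/33 [(4 1 5; 0 -1 1)], sign=+1
B: triangle coeff Δ(4,1,5) = 1/495; Σ_t [0,0]: t=0:+1/80640 = 1/80640; (3j)²=1/495 [(4 1 5; 4 -1 -3)], sign=+1
I_A²/I_B² = (1/33)/(1/495) = 15/1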